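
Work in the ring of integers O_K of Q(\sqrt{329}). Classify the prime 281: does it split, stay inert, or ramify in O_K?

Since 329 ≡ 1 mod 4, the ring of integers is ℤ[(1+√329)/2] with discriminant 329.
281 ∤ 329, so 281 is unramified.
Legendre symbol by Euler's criterion: (329/281) ≡ 329^140 ≡ 280 (mod 281), i.e. (329/281) = -1.
(329/281) = -1, so 281 is inert.

remains prime (inert)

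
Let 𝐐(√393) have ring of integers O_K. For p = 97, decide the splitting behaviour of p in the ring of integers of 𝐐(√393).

d = 393 ≡ 1 (mod 4), so O_K = ℤ[(1+√393)/2] and disc(K) = d = 393.
disc(K) = 393 is not divisible by 97; 97 is unramified.
(393/97) = 5^48 mod 97 = 96, giving Legendre symbol -1.
Legendre symbol -1 ⇒ 97 is inert.

97 remains inert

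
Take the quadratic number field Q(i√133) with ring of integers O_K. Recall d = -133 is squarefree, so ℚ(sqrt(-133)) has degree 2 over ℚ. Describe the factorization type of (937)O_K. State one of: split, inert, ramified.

remains prime (inert)

Since -133 ≢ 1 mod 4, the ring of integers is ℤ[√-133] with discriminant 4·(-133) = -532.
Since gcd(937, -532) = 1 the prime 937 does not ramify.
Legendre symbol by Euler's criterion: (-133/937) ≡ (-133)^468 ≡ 936 (mod 937), i.e. (-133/937) = -1.
(-133/937) = -1, so 937 is inert.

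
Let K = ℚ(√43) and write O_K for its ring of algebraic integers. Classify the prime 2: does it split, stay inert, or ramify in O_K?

ramified — (2) = 𝔭²

Since 43 ≢ 1 mod 4, the ring of integers is ℤ[√43] with discriminant 4·43 = 172.
Ramification test: 2 | 172. The prime 2 ramifies in K.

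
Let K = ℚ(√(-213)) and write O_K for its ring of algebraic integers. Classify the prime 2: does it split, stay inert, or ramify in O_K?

d = -213 ≡ 3 (mod 4), so O_K = ℤ[√-213] and disc(K) = 4d = -852.
disc(K) = -852 = 2·(-426), so p = 2 is ramified.

2 is ramified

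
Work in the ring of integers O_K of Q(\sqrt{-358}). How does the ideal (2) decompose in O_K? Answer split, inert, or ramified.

-358 mod 4 = 2, hence disc K = 4·(-358) = -1432 and O_K = ℤ[√-358].
2 divides disc(K) = -1432, so 2 ramifies.

ramified — (2) = 𝔭²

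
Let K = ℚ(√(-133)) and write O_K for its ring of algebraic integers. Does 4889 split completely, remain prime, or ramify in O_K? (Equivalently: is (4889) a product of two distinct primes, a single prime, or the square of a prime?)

p is inert

Since -133 ≢ 1 mod 4, the ring of integers is ℤ[√-133] with discriminant 4·(-133) = -532.
4889 ∤ -532, so 4889 is unramified.
Compute (-133/4889) via Euler: 4756^((4889-1)/2) mod 4889 = 4888, so (-133/4889) = -1.
d is a non-residue mod p, hence 4889 remains inert in O_K.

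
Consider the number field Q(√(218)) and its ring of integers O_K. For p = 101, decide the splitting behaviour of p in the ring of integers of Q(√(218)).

218 mod 4 = 2, hence disc K = 4·218 = 872 and O_K = ℤ[√218].
101 ∤ 872, so 101 is unramified.
Euler's criterion: 218^50 mod 101 = 1. Thus (218|101) = 1.
Legendre symbol 1 ⇒ 101 is split.

splits completely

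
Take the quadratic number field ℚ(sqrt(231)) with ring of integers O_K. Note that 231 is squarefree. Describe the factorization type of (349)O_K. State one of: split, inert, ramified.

231 mod 4 = 3, hence disc K = 4·231 = 924 and O_K = ℤ[√231].
349 ∤ 924, so 349 is unramified.
Legendre symbol by Euler's criterion: (231/349) ≡ 231^174 ≡ 1 (mod 349), i.e. (231/349) = 1.
(231/349) = 1, so 349 splits.

split — (349) = 𝔭₁𝔭₂ with 𝔭₁ ≠ 𝔭₂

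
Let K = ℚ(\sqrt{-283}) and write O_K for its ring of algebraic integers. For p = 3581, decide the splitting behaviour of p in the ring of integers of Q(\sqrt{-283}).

p splits

Since -283 ≡ 1 mod 4, the ring of integers is ℤ[(1+√-283)/2] with discriminant -283.
3581 ∤ -283, so 3581 is unramified.
Compute (-283/3581) via Euler: 3298^((3581-1)/2) mod 3581 = 1, so (-283/3581) = 1.
(-283/3581) = 1, so 3581 splits.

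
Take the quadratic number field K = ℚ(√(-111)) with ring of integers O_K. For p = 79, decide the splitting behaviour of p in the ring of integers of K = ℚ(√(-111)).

-111 mod 4 = 1, hence disc K = -111 and O_K = ℤ[(1+√-111)/2].
disc(K) = -111 is not divisible by 79; 79 is unramified.
Compute (-111/79) via Euler: 47^((79-1)/2) mod 79 = 78, so (-111/79) = -1.
d is a non-residue mod p, hence 79 remains inert in O_K.

inert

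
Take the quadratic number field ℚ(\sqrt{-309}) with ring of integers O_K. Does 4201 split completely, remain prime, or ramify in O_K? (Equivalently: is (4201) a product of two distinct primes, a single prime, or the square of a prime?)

Since -309 ≢ 1 mod 4, the ring of integers is ℤ[√-309] with discriminant 4·(-309) = -1236.
Since gcd(4201, -1236) = 1 the prime 4201 does not ramify.
Euler's criterion: (-309)^2100 mod 4201 = 1. Thus (-309|4201) = 1.
(-309/4201) = 1, so 4201 splits.

p splits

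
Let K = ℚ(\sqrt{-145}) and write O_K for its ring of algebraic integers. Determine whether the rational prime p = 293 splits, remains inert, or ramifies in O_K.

Since -145 ≢ 1 mod 4, the ring of integers is ℤ[√-145] with discriminant 4·(-145) = -580.
disc(K) = -580 is not divisible by 293; 293 is unramified.
Euler's criterion: (-145)^146 mod 293 = 1. Thus (-145|293) = 1.
d is a quadratic residue mod p, hence 293 splits in O_K.

293 splits in O_K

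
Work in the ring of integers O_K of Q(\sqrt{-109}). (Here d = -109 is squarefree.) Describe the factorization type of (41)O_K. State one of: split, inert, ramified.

-109 mod 4 = 3, hence disc K = 4·(-109) = -436 and O_K = ℤ[√-109].
Since gcd(41, -436) = 1 the prime 41 does not ramify.
Euler's criterion: (-109)^20 mod 41 = 40. Thus (-109|41) = -1.
Legendre symbol -1 ⇒ 41 is inert.

inert — (41) stays prime in O_K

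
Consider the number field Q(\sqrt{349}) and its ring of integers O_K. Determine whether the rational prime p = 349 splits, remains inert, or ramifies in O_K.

Since 349 ≡ 1 mod 4, the ring of integers is ℤ[(1+√349)/2] with discriminant 349.
Ramification test: 349 | 349. The prime 349 ramifies in K.

ramified — (349) = 𝔭²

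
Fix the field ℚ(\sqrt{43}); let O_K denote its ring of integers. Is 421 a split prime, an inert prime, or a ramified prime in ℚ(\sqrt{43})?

p is inert

Since 43 ≢ 1 mod 4, the ring of integers is ℤ[√43] with discriminant 4·43 = 172.
Since gcd(421, 172) = 1 the prime 421 does not ramify.
Legendre symbol by Euler's criterion: (43/421) ≡ 43^210 ≡ 420 (mod 421), i.e. (43/421) = -1.
Legendre symbol -1 ⇒ 421 is inert.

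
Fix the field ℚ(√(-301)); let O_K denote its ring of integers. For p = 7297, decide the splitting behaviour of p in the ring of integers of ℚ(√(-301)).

split

-301 mod 4 = 3, hence disc K = 4·(-301) = -1204 and O_K = ℤ[√-301].
disc(K) = -1204 is not divisible by 7297; 7297 is unramified.
Compute (-301/7297) via Euler: 6996^((7297-1)/2) mod 7297 = 1, so (-301/7297) = 1.
Legendre symbol 1 ⇒ 7297 is split.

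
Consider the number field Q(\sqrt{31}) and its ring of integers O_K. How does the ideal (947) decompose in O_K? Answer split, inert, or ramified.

split

31 mod 4 = 3, hence disc K = 4·31 = 124 and O_K = ℤ[√31].
disc(K) = 124 is not divisible by 947; 947 is unramified.
(31/947) = 31^473 mod 947 = 1, giving Legendre symbol 1.
Legendre symbol 1 ⇒ 947 is split.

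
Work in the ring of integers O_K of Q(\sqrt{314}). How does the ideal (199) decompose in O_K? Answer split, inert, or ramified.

p splits

314 mod 4 = 2, hence disc K = 4·314 = 1256 and O_K = ℤ[√314].
disc(K) = 1256 is not divisible by 199; 199 is unramified.
Compute (314/199) via Euler: 115^((199-1)/2) mod 199 = 1, so (314/199) = 1.
d is a quadratic residue mod p, hence 199 splits in O_K.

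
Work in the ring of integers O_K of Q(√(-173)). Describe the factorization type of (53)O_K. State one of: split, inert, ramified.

-173 mod 4 = 3, hence disc K = 4·(-173) = -692 and O_K = ℤ[√-173].
Since gcd(53, -692) = 1 the prime 53 does not ramify.
Legendre symbol by Euler's criterion: (-173/53) ≡ (-173)^26 ≡ 52 (mod 53), i.e. (-173/53) = -1.
Legendre symbol -1 ⇒ 53 is inert.

inert — (53) stays prime in O_K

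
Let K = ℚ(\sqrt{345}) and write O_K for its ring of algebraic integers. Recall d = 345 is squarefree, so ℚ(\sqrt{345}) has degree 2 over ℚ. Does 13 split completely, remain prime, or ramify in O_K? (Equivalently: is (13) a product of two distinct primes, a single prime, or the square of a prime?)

Since 345 ≡ 1 mod 4, the ring of integers is ℤ[(1+√345)/2] with discriminant 345.
Since gcd(13, 345) = 1 the prime 13 does not ramify.
Compute (345/13) via Euler: 7^((13-1)/2) mod 13 = 12, so (345/13) = -1.
d is a non-residue mod p, hence 13 remains inert in O_K.

inert — (13) stays prime in O_K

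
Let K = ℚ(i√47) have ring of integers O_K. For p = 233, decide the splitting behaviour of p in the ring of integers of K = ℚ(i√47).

p is inert

d = -47 ≡ 1 (mod 4), so O_K = ℤ[(1+√-47)/2] and disc(K) = d = -47.
233 ∤ -47, so 233 is unramified.
Legendre symbol by Euler's criterion: (-47/233) ≡ (-47)^116 ≡ 232 (mod 233), i.e. (-47/233) = -1.
Legendre symbol -1 ⇒ 233 is inert.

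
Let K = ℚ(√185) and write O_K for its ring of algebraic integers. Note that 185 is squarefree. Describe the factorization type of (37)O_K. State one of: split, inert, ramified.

d = 185 ≡ 1 (mod 4), so O_K = ℤ[(1+√185)/2] and disc(K) = d = 185.
disc(K) = 185 = 37·5, so p = 37 is ramified.

ramified — (37) = 𝔭²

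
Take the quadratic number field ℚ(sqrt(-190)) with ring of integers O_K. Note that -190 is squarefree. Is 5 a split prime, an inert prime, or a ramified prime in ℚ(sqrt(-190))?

ramified — (5) = 𝔭²

Since -190 ≢ 1 mod 4, the ring of integers is ℤ[√-190] with discriminant 4·(-190) = -760.
Ramification test: 5 | -760. The prime 5 ramifies in K.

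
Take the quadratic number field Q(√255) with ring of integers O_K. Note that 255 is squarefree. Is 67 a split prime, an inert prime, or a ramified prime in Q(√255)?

split

Since 255 ≢ 1 mod 4, the ring of integers is ℤ[√255] with discriminant 4·255 = 1020.
disc(K) = 1020 is not divisible by 67; 67 is unramified.
Compute (255/67) via Euler: 54^((67-1)/2) mod 67 = 1, so (255/67) = 1.
Legendre symbol 1 ⇒ 67 is split.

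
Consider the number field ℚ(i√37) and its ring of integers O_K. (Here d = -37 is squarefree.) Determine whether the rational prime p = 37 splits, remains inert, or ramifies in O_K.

Since -37 ≢ 1 mod 4, the ring of integers is ℤ[√-37] with discriminant 4·(-37) = -148.
37 divides disc(K) = -148, so 37 ramifies.

37 is ramified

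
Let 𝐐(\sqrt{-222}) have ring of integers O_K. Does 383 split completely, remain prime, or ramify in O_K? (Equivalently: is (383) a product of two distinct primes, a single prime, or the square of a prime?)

-222 mod 4 = 2, hence disc K = 4·(-222) = -888 and O_K = ℤ[√-222].
disc(K) = -888 is not divisible by 383; 383 is unramified.
(-222/383) = 161^191 mod 383 = 1, giving Legendre symbol 1.
(-222/383) = 1, so 383 splits.

splits completely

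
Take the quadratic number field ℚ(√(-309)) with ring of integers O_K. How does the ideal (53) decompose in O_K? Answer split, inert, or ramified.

p splits

d = -309 ≡ 3 (mod 4), so O_K = ℤ[√-309] and disc(K) = 4d = -1236.
disc(K) = -1236 is not divisible by 53; 53 is unramified.
(-309/53) = 9^26 mod 53 = 1, giving Legendre symbol 1.
d is a quadratic residue mod p, hence 53 splits in O_K.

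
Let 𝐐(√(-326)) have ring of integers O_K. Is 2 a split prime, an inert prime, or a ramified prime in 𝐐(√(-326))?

-326 mod 4 = 2, hence disc K = 4·(-326) = -1304 and O_K = ℤ[√-326].
2 divides disc(K) = -1304, so 2 ramifies.

p ramifies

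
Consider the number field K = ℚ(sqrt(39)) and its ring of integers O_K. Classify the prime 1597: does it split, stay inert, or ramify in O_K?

Since 39 ≢ 1 mod 4, the ring of integers is ℤ[√39] with discriminant 4·39 = 156.
disc(K) = 156 is not divisible by 1597; 1597 is unramified.
(39/1597) = 39^798 mod 1597 = 1596, giving Legendre symbol -1.
(39/1597) = -1, so 1597 is inert.

remains prime (inert)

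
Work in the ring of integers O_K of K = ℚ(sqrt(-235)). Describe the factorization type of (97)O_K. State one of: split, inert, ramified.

d = -235 ≡ 1 (mod 4), so O_K = ℤ[(1+√-235)/2] and disc(K) = d = -235.
Since gcd(97, -235) = 1 the prime 97 does not ramify.
Compute (-235/97) via Euler: 56^((97-1)/2) mod 97 = 96, so (-235/97) = -1.
d is a non-residue mod p, hence 97 remains inert in O_K.

inert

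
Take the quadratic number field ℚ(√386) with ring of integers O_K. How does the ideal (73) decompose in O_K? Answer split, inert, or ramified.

73 remains inert

386 mod 4 = 2, hence disc K = 4·386 = 1544 and O_K = ℤ[√386].
disc(K) = 1544 is not divisible by 73; 73 is unramified.
Legendre symbol by Euler's criterion: (386/73) ≡ 386^36 ≡ 72 (mod 73), i.e. (386/73) = -1.
Legendre symbol -1 ⇒ 73 is inert.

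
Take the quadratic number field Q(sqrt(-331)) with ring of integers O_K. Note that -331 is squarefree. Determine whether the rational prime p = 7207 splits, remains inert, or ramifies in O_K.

d = -331 ≡ 1 (mod 4), so O_K = ℤ[(1+√-331)/2] and disc(K) = d = -331.
disc(K) = -331 is not divisible by 7207; 7207 is unramified.
Compute (-331/7207) via Euler: 6876^((7207-1)/2) mod 7207 = 1, so (-331/7207) = 1.
(-331/7207) = 1, so 7207 splits.

p splits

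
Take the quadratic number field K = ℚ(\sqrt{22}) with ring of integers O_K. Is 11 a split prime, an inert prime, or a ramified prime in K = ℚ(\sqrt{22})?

22 mod 4 = 2, hence disc K = 4·22 = 88 and O_K = ℤ[√22].
11 divides disc(K) = 88, so 11 ramifies.

ramified — (11) = 𝔭²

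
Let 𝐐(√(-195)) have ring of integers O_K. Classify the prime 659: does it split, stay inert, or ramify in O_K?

659 remains inert

Since -195 ≡ 1 mod 4, the ring of integers is ℤ[(1+√-195)/2] with discriminant -195.
Since gcd(659, -195) = 1 the prime 659 does not ramify.
Legendre symbol by Euler's criterion: (-195/659) ≡ (-195)^329 ≡ 658 (mod 659), i.e. (-195/659) = -1.
(-195/659) = -1, so 659 is inert.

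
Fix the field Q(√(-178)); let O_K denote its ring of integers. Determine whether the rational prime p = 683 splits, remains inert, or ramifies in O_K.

Since -178 ≢ 1 mod 4, the ring of integers is ℤ[√-178] with discriminant 4·(-178) = -712.
disc(K) = -712 is not divisible by 683; 683 is unramified.
Euler's criterion: (-178)^341 mod 683 = 682. Thus (-178|683) = -1.
d is a non-residue mod p, hence 683 remains inert in O_K.

remains prime (inert)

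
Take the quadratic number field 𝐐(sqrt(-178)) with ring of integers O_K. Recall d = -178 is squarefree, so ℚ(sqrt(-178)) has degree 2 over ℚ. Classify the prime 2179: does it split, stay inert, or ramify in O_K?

p is inert

Since -178 ≢ 1 mod 4, the ring of integers is ℤ[√-178] with discriminant 4·(-178) = -712.
disc(K) = -712 is not divisible by 2179; 2179 is unramified.
Euler's criterion: (-178)^1089 mod 2179 = 2178. Thus (-178|2179) = -1.
Legendre symbol -1 ⇒ 2179 is inert.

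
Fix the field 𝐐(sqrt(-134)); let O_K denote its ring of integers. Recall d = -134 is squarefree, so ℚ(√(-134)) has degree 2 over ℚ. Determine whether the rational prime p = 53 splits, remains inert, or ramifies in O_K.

53 splits in O_K

d = -134 ≡ 2 (mod 4), so O_K = ℤ[√-134] and disc(K) = 4d = -536.
disc(K) = -536 is not divisible by 53; 53 is unramified.
Compute (-134/53) via Euler: 25^((53-1)/2) mod 53 = 1, so (-134/53) = 1.
Legendre symbol 1 ⇒ 53 is split.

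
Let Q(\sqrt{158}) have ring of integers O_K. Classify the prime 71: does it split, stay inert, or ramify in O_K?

Since 158 ≢ 1 mod 4, the ring of integers is ℤ[√158] with discriminant 4·158 = 632.
disc(K) = 632 is not divisible by 71; 71 is unramified.
Compute (158/71) via Euler: 16^((71-1)/2) mod 71 = 1, so (158/71) = 1.
(158/71) = 1, so 71 splits.

p splits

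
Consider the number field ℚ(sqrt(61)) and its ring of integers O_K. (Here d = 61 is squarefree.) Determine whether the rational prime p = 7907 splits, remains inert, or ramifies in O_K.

remains prime (inert)

Since 61 ≡ 1 mod 4, the ring of integers is ℤ[(1+√61)/2] with discriminant 61.
Since gcd(7907, 61) = 1 the prime 7907 does not ramify.
Legendre symbol by Euler's criterion: (61/7907) ≡ 61^3953 ≡ 7906 (mod 7907), i.e. (61/7907) = -1.
d is a non-residue mod p, hence 7907 remains inert in O_K.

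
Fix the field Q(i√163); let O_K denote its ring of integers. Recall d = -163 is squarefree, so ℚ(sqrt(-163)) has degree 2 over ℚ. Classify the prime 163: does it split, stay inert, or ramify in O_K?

163 is ramified

-163 mod 4 = 1, hence disc K = -163 and O_K = ℤ[(1+√-163)/2].
163 divides disc(K) = -163, so 163 ramifies.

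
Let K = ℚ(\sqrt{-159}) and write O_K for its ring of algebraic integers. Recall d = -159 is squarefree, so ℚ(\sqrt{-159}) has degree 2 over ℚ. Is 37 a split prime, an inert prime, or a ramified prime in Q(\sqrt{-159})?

split — (37) = 𝔭₁𝔭₂ with 𝔭₁ ≠ 𝔭₂

-159 mod 4 = 1, hence disc K = -159 and O_K = ℤ[(1+√-159)/2].
disc(K) = -159 is not divisible by 37; 37 is unramified.
Euler's criterion: (-159)^18 mod 37 = 1. Thus (-159|37) = 1.
(-159/37) = 1, so 37 splits.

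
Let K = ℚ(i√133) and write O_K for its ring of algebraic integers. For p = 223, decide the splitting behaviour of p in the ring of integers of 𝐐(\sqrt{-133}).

d = -133 ≡ 3 (mod 4), so O_K = ℤ[√-133] and disc(K) = 4d = -532.
223 ∤ -532, so 223 is unramified.
Legendre symbol by Euler's criterion: (-133/223) ≡ (-133)^111 ≡ 222 (mod 223), i.e. (-133/223) = -1.
(-133/223) = -1, so 223 is inert.

p is inert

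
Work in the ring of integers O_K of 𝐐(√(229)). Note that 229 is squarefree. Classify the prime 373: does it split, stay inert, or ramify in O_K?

Since 229 ≡ 1 mod 4, the ring of integers is ℤ[(1+√229)/2] with discriminant 229.
Since gcd(373, 229) = 1 the prime 373 does not ramify.
Compute (229/373) via Euler: 229^((373-1)/2) mod 373 = 1, so (229/373) = 1.
(229/373) = 1, so 373 splits.

p splits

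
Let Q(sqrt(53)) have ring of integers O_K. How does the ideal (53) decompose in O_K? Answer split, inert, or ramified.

d = 53 ≡ 1 (mod 4), so O_K = ℤ[(1+√53)/2] and disc(K) = d = 53.
Ramification test: 53 | 53. The prime 53 ramifies in K.

53 is ramified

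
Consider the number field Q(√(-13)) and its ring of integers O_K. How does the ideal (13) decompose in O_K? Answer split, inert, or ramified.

d = -13 ≡ 3 (mod 4), so O_K = ℤ[√-13] and disc(K) = 4d = -52.
13 divides disc(K) = -52, so 13 ramifies.

ramifies in O_K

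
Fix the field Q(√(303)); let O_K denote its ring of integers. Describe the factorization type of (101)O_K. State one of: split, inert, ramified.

303 mod 4 = 3, hence disc K = 4·303 = 1212 and O_K = ℤ[√303].
101 divides disc(K) = 1212, so 101 ramifies.

p ramifies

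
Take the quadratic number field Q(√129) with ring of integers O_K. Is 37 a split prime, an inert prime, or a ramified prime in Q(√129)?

p is inert

Since 129 ≡ 1 mod 4, the ring of integers is ℤ[(1+√129)/2] with discriminant 129.
Since gcd(37, 129) = 1 the prime 37 does not ramify.
(129/37) = 18^18 mod 37 = 36, giving Legendre symbol -1.
(129/37) = -1, so 37 is inert.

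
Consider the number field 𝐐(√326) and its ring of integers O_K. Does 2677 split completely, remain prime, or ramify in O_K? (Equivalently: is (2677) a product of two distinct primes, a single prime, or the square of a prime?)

Since 326 ≢ 1 mod 4, the ring of integers is ℤ[√326] with discriminant 4·326 = 1304.
2677 ∤ 1304, so 2677 is unramified.
Compute (326/2677) via Euler: 326^((2677-1)/2) mod 2677 = 2676, so (326/2677) = -1.
(326/2677) = -1, so 2677 is inert.

inert — (2677) stays prime in O_K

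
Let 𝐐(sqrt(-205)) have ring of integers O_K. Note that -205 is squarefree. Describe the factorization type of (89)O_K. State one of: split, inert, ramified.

89 remains inert

-205 mod 4 = 3, hence disc K = 4·(-205) = -820 and O_K = ℤ[√-205].
Since gcd(89, -820) = 1 the prime 89 does not ramify.
Legendre symbol by Euler's criterion: (-205/89) ≡ (-205)^44 ≡ 88 (mod 89), i.e. (-205/89) = -1.
d is a non-residue mod p, hence 89 remains inert in O_K.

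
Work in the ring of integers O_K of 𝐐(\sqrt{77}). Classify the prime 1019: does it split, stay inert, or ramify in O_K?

1019 remains inert

77 mod 4 = 1, hence disc K = 77 and O_K = ℤ[(1+√77)/2].
Since gcd(1019, 77) = 1 the prime 1019 does not ramify.
Euler's criterion: 77^509 mod 1019 = 1018. Thus (77|1019) = -1.
(77/1019) = -1, so 1019 is inert.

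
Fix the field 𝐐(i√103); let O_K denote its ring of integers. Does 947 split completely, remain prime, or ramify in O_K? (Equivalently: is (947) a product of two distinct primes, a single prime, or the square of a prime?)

947 remains inert

-103 mod 4 = 1, hence disc K = -103 and O_K = ℤ[(1+√-103)/2].
disc(K) = -103 is not divisible by 947; 947 is unramified.
Compute (-103/947) via Euler: 844^((947-1)/2) mod 947 = 946, so (-103/947) = -1.
Legendre symbol -1 ⇒ 947 is inert.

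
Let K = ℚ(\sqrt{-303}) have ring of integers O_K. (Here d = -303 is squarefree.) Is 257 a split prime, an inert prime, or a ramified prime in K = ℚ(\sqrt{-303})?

d = -303 ≡ 1 (mod 4), so O_K = ℤ[(1+√-303)/2] and disc(K) = d = -303.
257 ∤ -303, so 257 is unramified.
Euler's criterion: (-303)^128 mod 257 = 1. Thus (-303|257) = 1.
Legendre symbol 1 ⇒ 257 is split.

split — (257) = 𝔭₁𝔭₂ with 𝔭₁ ≠ 𝔭₂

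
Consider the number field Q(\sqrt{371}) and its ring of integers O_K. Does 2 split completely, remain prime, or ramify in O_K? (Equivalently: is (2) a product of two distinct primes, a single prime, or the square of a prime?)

ramified — (2) = 𝔭²

d = 371 ≡ 3 (mod 4), so O_K = ℤ[√371] and disc(K) = 4d = 1484.
Ramification test: 2 | 1484. The prime 2 ramifies in K.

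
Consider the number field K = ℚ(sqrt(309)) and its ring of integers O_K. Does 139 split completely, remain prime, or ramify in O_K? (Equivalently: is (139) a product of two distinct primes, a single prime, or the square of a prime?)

p splits

d = 309 ≡ 1 (mod 4), so O_K = ℤ[(1+√309)/2] and disc(K) = d = 309.
139 ∤ 309, so 139 is unramified.
(309/139) = 31^69 mod 139 = 1, giving Legendre symbol 1.
(309/139) = 1, so 139 splits.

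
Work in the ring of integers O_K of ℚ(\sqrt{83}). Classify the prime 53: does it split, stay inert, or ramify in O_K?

83 mod 4 = 3, hence disc K = 4·83 = 332 and O_K = ℤ[√83].
Since gcd(53, 332) = 1 the prime 53 does not ramify.
Euler's criterion: 83^26 mod 53 = 52. Thus (83|53) = -1.
(83/53) = -1, so 53 is inert.

inert — (53) stays prime in O_K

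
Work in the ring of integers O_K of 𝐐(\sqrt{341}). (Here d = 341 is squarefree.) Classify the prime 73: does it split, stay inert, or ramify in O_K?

341 mod 4 = 1, hence disc K = 341 and O_K = ℤ[(1+√341)/2].
73 ∤ 341, so 73 is unramified.
(341/73) = 49^36 mod 73 = 1, giving Legendre symbol 1.
d is a quadratic residue mod p, hence 73 splits in O_K.

splits completely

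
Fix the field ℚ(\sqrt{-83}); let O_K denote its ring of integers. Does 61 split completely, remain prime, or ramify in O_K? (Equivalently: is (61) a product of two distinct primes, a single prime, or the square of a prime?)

d = -83 ≡ 1 (mod 4), so O_K = ℤ[(1+√-83)/2] and disc(K) = d = -83.
Since gcd(61, -83) = 1 the prime 61 does not ramify.
Legendre symbol by Euler's criterion: (-83/61) ≡ (-83)^30 ≡ 1 (mod 61), i.e. (-83/61) = 1.
(-83/61) = 1, so 61 splits.

split — (61) = 𝔭₁𝔭₂ with 𝔭₁ ≠ 𝔭₂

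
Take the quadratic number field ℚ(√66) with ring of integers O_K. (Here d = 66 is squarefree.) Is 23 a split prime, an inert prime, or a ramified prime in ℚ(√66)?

23 remains inert

66 mod 4 = 2, hence disc K = 4·66 = 264 and O_K = ℤ[√66].
Since gcd(23, 264) = 1 the prime 23 does not ramify.
Euler's criterion: 66^11 mod 23 = 22. Thus (66|23) = -1.
d is a non-residue mod p, hence 23 remains inert in O_K.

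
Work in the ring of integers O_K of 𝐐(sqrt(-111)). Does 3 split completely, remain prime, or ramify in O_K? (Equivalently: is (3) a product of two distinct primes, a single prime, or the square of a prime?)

3 is ramified

-111 mod 4 = 1, hence disc K = -111 and O_K = ℤ[(1+√-111)/2].
3 divides disc(K) = -111, so 3 ramifies.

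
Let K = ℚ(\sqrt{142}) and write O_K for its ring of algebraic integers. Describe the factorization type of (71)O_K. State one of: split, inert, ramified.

ramified

d = 142 ≡ 2 (mod 4), so O_K = ℤ[√142] and disc(K) = 4d = 568.
71 divides disc(K) = 568, so 71 ramifies.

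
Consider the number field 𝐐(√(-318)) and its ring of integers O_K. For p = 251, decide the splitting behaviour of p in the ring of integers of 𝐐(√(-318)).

inert

Since -318 ≢ 1 mod 4, the ring of integers is ℤ[√-318] with discriminant 4·(-318) = -1272.
disc(K) = -1272 is not divisible by 251; 251 is unramified.
Compute (-318/251) via Euler: 184^((251-1)/2) mod 251 = 250, so (-318/251) = -1.
(-318/251) = -1, so 251 is inert.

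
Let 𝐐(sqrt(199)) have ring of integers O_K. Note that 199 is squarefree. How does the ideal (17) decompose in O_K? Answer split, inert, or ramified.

17 remains inert

Since 199 ≢ 1 mod 4, the ring of integers is ℤ[√199] with discriminant 4·199 = 796.
17 ∤ 796, so 17 is unramified.
Compute (199/17) via Euler: 12^((17-1)/2) mod 17 = 16, so (199/17) = -1.
Legendre symbol -1 ⇒ 17 is inert.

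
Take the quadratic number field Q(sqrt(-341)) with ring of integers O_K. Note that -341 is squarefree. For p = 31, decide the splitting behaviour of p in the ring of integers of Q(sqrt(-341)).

Since -341 ≢ 1 mod 4, the ring of integers is ℤ[√-341] with discriminant 4·(-341) = -1364.
Ramification test: 31 | -1364. The prime 31 ramifies in K.

ramified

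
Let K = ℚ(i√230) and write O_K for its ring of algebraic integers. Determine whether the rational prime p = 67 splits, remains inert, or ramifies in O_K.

d = -230 ≡ 2 (mod 4), so O_K = ℤ[√-230] and disc(K) = 4d = -920.
67 ∤ -920, so 67 is unramified.
(-230/67) = 38^33 mod 67 = 66, giving Legendre symbol -1.
(-230/67) = -1, so 67 is inert.

67 remains inert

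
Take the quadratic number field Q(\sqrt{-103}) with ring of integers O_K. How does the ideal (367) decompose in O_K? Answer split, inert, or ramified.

Since -103 ≡ 1 mod 4, the ring of integers is ℤ[(1+√-103)/2] with discriminant -103.
Since gcd(367, -103) = 1 the prime 367 does not ramify.
(-103/367) = 264^183 mod 367 = 1, giving Legendre symbol 1.
d is a quadratic residue mod p, hence 367 splits in O_K.

367 splits in O_K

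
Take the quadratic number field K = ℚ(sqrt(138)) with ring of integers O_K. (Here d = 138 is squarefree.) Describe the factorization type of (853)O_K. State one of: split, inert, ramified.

d = 138 ≡ 2 (mod 4), so O_K = ℤ[√138] and disc(K) = 4d = 552.
Since gcd(853, 552) = 1 the prime 853 does not ramify.
Compute (138/853) via Euler: 138^((853-1)/2) mod 853 = 852, so (138/853) = -1.
d is a non-residue mod p, hence 853 remains inert in O_K.

inert — (853) stays prime in O_K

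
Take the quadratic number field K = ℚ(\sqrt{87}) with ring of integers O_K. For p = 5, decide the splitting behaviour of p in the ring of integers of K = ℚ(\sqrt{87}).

inert

d = 87 ≡ 3 (mod 4), so O_K = ℤ[√87] and disc(K) = 4d = 348.
Since gcd(5, 348) = 1 the prime 5 does not ramify.
Legendre symbol by Euler's criterion: (87/5) ≡ 87^2 ≡ 4 (mod 5), i.e. (87/5) = -1.
d is a non-residue mod p, hence 5 remains inert in O_K.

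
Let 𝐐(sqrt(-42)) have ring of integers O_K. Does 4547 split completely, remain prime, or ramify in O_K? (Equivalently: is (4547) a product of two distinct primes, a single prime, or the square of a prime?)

Since -42 ≢ 1 mod 4, the ring of integers is ℤ[√-42] with discriminant 4·(-42) = -168.
disc(K) = -168 is not divisible by 4547; 4547 is unramified.
(-42/4547) = 4505^2273 mod 4547 = 4546, giving Legendre symbol -1.
(-42/4547) = -1, so 4547 is inert.

inert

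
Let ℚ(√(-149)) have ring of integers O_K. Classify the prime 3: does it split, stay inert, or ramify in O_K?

Since -149 ≢ 1 mod 4, the ring of integers is ℤ[√-149] with discriminant 4·(-149) = -596.
3 ∤ -596, so 3 is unramified.
(-149/3) = 1^1 mod 3 = 1, giving Legendre symbol 1.
Legendre symbol 1 ⇒ 3 is split.

p splits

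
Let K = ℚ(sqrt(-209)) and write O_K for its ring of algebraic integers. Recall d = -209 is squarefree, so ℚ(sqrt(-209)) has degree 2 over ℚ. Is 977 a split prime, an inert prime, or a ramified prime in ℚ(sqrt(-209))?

-209 mod 4 = 3, hence disc K = 4·(-209) = -836 and O_K = ℤ[√-209].
disc(K) = -836 is not divisible by 977; 977 is unramified.
Legendre symbol by Euler's criterion: (-209/977) ≡ (-209)^488 ≡ 976 (mod 977), i.e. (-209/977) = -1.
d is a non-residue mod p, hence 977 remains inert in O_K.

inert — (977) stays prime in O_K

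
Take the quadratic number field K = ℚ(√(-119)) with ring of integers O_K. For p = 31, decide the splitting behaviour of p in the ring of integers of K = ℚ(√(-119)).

splits completely

Since -119 ≡ 1 mod 4, the ring of integers is ℤ[(1+√-119)/2] with discriminant -119.
31 ∤ -119, so 31 is unramified.
Legendre symbol by Euler's criterion: (-119/31) ≡ (-119)^15 ≡ 1 (mod 31), i.e. (-119/31) = 1.
(-119/31) = 1, so 31 splits.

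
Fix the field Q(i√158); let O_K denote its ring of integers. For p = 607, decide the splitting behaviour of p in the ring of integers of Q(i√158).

-158 mod 4 = 2, hence disc K = 4·(-158) = -632 and O_K = ℤ[√-158].
disc(K) = -632 is not divisible by 607; 607 is unramified.
Compute (-158/607) via Euler: 449^((607-1)/2) mod 607 = 606, so (-158/607) = -1.
d is a non-residue mod p, hence 607 remains inert in O_K.

607 remains inert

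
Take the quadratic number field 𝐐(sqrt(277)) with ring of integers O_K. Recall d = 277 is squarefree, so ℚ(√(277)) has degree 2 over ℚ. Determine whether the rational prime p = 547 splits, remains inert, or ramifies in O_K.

split

d = 277 ≡ 1 (mod 4), so O_K = ℤ[(1+√277)/2] and disc(K) = d = 277.
disc(K) = 277 is not divisible by 547; 547 is unramified.
Compute (277/547) via Euler: 277^((547-1)/2) mod 547 = 1, so (277/547) = 1.
Legendre symbol 1 ⇒ 547 is split.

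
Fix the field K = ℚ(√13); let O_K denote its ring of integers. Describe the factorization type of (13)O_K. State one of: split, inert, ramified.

ramified — (13) = 𝔭²

13 mod 4 = 1, hence disc K = 13 and O_K = ℤ[(1+√13)/2].
disc(K) = 13 = 13·1, so p = 13 is ramified.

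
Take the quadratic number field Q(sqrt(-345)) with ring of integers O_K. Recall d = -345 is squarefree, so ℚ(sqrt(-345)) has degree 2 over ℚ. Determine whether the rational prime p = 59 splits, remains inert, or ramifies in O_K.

splits completely

-345 mod 4 = 3, hence disc K = 4·(-345) = -1380 and O_K = ℤ[√-345].
disc(K) = -1380 is not divisible by 59; 59 is unramified.
(-345/59) = 9^29 mod 59 = 1, giving Legendre symbol 1.
(-345/59) = 1, so 59 splits.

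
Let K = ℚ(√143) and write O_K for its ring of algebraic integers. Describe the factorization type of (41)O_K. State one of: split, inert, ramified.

143 mod 4 = 3, hence disc K = 4·143 = 572 and O_K = ℤ[√143].
Since gcd(41, 572) = 1 the prime 41 does not ramify.
(143/41) = 20^20 mod 41 = 1, giving Legendre symbol 1.
(143/41) = 1, so 41 splits.

p splits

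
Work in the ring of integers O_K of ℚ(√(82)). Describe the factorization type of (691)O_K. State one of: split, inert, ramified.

split

Since 82 ≢ 1 mod 4, the ring of integers is ℤ[√82] with discriminant 4·82 = 328.
Since gcd(691, 328) = 1 the prime 691 does not ramify.
Euler's criterion: 82^345 mod 691 = 1. Thus (82|691) = 1.
d is a quadratic residue mod p, hence 691 splits in O_K.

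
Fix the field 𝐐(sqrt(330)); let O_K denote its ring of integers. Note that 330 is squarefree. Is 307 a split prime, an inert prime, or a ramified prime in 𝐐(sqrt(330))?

p is inert

d = 330 ≡ 2 (mod 4), so O_K = ℤ[√330] and disc(K) = 4d = 1320.
Since gcd(307, 1320) = 1 the prime 307 does not ramify.
(330/307) = 23^153 mod 307 = 306, giving Legendre symbol -1.
d is a non-residue mod p, hence 307 remains inert in O_K.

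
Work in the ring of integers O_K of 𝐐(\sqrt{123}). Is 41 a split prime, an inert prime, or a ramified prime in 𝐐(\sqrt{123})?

ramified — (41) = 𝔭²

Since 123 ≢ 1 mod 4, the ring of integers is ℤ[√123] with discriminant 4·123 = 492.
Ramification test: 41 | 492. The prime 41 ramifies in K.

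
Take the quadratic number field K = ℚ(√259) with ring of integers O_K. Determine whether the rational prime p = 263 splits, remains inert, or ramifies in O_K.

p is inert

Since 259 ≢ 1 mod 4, the ring of integers is ℤ[√259] with discriminant 4·259 = 1036.
263 ∤ 1036, so 263 is unramified.
Legendre symbol by Euler's criterion: (259/263) ≡ 259^131 ≡ 262 (mod 263), i.e. (259/263) = -1.
(259/263) = -1, so 263 is inert.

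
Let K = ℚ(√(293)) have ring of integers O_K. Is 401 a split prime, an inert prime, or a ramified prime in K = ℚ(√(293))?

293 mod 4 = 1, hence disc K = 293 and O_K = ℤ[(1+√293)/2].
Since gcd(401, 293) = 1 the prime 401 does not ramify.
Compute (293/401) via Euler: 293^((401-1)/2) mod 401 = 400, so (293/401) = -1.
Legendre symbol -1 ⇒ 401 is inert.

401 remains inert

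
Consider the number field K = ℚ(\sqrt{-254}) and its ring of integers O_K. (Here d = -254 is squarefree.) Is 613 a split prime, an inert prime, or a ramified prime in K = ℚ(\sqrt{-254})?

split

-254 mod 4 = 2, hence disc K = 4·(-254) = -1016 and O_K = ℤ[√-254].
613 ∤ -1016, so 613 is unramified.
Legendre symbol by Euler's criterion: (-254/613) ≡ (-254)^306 ≡ 1 (mod 613), i.e. (-254/613) = 1.
d is a quadratic residue mod p, hence 613 splits in O_K.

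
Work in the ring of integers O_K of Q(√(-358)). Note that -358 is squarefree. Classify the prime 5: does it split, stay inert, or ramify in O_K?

Since -358 ≢ 1 mod 4, the ring of integers is ℤ[√-358] with discriminant 4·(-358) = -1432.
disc(K) = -1432 is not divisible by 5; 5 is unramified.
Legendre symbol by Euler's criterion: (-358/5) ≡ (-358)^2 ≡ 4 (mod 5), i.e. (-358/5) = -1.
d is a non-residue mod p, hence 5 remains inert in O_K.

inert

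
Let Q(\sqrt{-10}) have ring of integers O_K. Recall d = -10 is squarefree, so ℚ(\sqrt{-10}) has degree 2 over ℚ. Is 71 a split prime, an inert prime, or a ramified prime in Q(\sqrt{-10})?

-10 mod 4 = 2, hence disc K = 4·(-10) = -40 and O_K = ℤ[√-10].
Since gcd(71, -40) = 1 the prime 71 does not ramify.
Euler's criterion: (-10)^35 mod 71 = 70. Thus (-10|71) = -1.
Legendre symbol -1 ⇒ 71 is inert.

71 remains inert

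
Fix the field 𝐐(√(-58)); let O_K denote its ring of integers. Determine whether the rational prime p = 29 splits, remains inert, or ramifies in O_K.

ramified — (29) = 𝔭²

d = -58 ≡ 2 (mod 4), so O_K = ℤ[√-58] and disc(K) = 4d = -232.
Ramification test: 29 | -232. The prime 29 ramifies in K.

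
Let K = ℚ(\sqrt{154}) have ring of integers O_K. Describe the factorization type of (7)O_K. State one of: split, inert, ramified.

154 mod 4 = 2, hence disc K = 4·154 = 616 and O_K = ℤ[√154].
7 divides disc(K) = 616, so 7 ramifies.

ramified — (7) = 𝔭²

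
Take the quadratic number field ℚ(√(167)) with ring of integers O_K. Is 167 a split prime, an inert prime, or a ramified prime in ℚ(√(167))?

ramified — (167) = 𝔭²

167 mod 4 = 3, hence disc K = 4·167 = 668 and O_K = ℤ[√167].
disc(K) = 668 = 167·4, so p = 167 is ramified.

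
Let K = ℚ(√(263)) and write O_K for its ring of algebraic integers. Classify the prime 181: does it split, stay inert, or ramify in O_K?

d = 263 ≡ 3 (mod 4), so O_K = ℤ[√263] and disc(K) = 4d = 1052.
disc(K) = 1052 is not divisible by 181; 181 is unramified.
Euler's criterion: 263^90 mod 181 = 1. Thus (263|181) = 1.
(263/181) = 1, so 181 splits.

split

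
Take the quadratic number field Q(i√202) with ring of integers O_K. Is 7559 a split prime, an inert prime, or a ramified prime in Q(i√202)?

-202 mod 4 = 2, hence disc K = 4·(-202) = -808 and O_K = ℤ[√-202].
7559 ∤ -808, so 7559 is unramified.
Compute (-202/7559) via Euler: 7357^((7559-1)/2) mod 7559 = 7558, so (-202/7559) = -1.
Legendre symbol -1 ⇒ 7559 is inert.

7559 remains inert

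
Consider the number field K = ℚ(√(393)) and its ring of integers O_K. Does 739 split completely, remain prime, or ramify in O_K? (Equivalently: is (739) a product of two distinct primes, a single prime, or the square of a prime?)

split

Since 393 ≡ 1 mod 4, the ring of integers is ℤ[(1+√393)/2] with discriminant 393.
disc(K) = 393 is not divisible by 739; 739 is unramified.
(393/739) = 393^369 mod 739 = 1, giving Legendre symbol 1.
d is a quadratic residue mod p, hence 739 splits in O_K.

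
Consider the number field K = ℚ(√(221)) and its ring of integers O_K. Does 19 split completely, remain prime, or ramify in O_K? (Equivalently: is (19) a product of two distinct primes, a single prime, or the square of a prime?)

inert

d = 221 ≡ 1 (mod 4), so O_K = ℤ[(1+√221)/2] and disc(K) = d = 221.
Since gcd(19, 221) = 1 the prime 19 does not ramify.
Legendre symbol by Euler's criterion: (221/19) ≡ 221^9 ≡ 18 (mod 19), i.e. (221/19) = -1.
Legendre symbol -1 ⇒ 19 is inert.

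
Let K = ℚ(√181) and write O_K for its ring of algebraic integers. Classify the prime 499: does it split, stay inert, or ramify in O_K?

181 mod 4 = 1, hence disc K = 181 and O_K = ℤ[(1+√181)/2].
Since gcd(499, 181) = 1 the prime 499 does not ramify.
Compute (181/499) via Euler: 181^((499-1)/2) mod 499 = 1, so (181/499) = 1.
d is a quadratic residue mod p, hence 499 splits in O_K.

splits completely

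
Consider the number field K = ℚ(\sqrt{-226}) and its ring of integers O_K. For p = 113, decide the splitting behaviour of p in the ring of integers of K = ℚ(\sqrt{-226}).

113 is ramified

-226 mod 4 = 2, hence disc K = 4·(-226) = -904 and O_K = ℤ[√-226].
Ramification test: 113 | -904. The prime 113 ramifies in K.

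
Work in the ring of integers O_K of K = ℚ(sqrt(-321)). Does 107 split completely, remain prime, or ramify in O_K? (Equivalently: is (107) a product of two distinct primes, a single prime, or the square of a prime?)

ramifies in O_K

Since -321 ≢ 1 mod 4, the ring of integers is ℤ[√-321] with discriminant 4·(-321) = -1284.
disc(K) = -1284 = 107·(-12), so p = 107 is ramified.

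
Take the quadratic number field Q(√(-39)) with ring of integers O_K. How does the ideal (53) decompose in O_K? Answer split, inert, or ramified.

inert

-39 mod 4 = 1, hence disc K = -39 and O_K = ℤ[(1+√-39)/2].
53 ∤ -39, so 53 is unramified.
Legendre symbol by Euler's criterion: (-39/53) ≡ (-39)^26 ≡ 52 (mod 53), i.e. (-39/53) = -1.
d is a non-residue mod p, hence 53 remains inert in O_K.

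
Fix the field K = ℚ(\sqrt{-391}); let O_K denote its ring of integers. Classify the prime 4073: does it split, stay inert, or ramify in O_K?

Since -391 ≡ 1 mod 4, the ring of integers is ℤ[(1+√-391)/2] with discriminant -391.
disc(K) = -391 is not divisible by 4073; 4073 is unramified.
Compute (-391/4073) via Euler: 3682^((4073-1)/2) mod 4073 = 4072, so (-391/4073) = -1.
Legendre symbol -1 ⇒ 4073 is inert.

inert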